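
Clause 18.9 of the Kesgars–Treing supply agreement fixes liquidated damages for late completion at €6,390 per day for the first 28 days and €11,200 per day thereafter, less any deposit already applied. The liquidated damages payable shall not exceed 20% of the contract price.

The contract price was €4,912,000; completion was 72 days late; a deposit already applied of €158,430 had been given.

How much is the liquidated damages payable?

Liquidated damages: €513,290

First 28 days: 28 × €6,390 = €178,920
Remaining days: (72 − 28) × €11,200 = €492,800
Accrued per-day damages: €178,920 + €492,800 = €671,720
Less deposit already applied: €671,720 − €158,430 = €513,290
Cap: 20% of €4,912,000 = €982,400
Cap at €982,400: €513,290 is within the cap, no reduction.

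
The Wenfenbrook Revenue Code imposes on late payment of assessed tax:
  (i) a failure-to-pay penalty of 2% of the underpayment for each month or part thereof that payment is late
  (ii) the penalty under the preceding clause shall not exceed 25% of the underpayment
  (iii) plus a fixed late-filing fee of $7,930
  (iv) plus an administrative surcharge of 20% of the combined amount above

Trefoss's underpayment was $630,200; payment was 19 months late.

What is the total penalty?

$198,576

Accrued rate: 2% × 19 = 38%, capped at 25% → 25%
Failure-to-pay penalty: 25% of $630,200 = $157,550
Penalty before surcharge: $157,550 + $7,930 = $165,480
Administrative surcharge: 20% of $165,480 = $33,096
Total penalty: $165,480 + $33,096 = $198,576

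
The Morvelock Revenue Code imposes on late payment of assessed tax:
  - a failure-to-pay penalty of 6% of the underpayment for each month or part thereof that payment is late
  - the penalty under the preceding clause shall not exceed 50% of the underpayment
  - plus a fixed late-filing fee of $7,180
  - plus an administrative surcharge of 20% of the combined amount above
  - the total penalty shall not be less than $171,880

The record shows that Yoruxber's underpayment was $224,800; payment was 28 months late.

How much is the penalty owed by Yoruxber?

$171,880

Accrued rate: 6% × 28 = 168%, capped at 50% → 50%
Failure-to-pay penalty: 50% of $224,800 = $112,400
Penalty before surcharge: $112,400 + $7,180 = $119,580
Administrative surcharge: 20% of $119,580 = $23,916
Total penalty: $119,580 + $23,916 = $143,496
Minimum $171,880: $143,496 is below the minimum → $171,880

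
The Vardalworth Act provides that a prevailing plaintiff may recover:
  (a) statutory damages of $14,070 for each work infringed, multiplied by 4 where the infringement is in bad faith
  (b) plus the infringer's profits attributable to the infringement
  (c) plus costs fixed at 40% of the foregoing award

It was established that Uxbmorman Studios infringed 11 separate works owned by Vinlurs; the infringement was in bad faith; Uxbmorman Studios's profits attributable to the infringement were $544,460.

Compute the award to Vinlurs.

$1,628,956

Statutory damages: 11 × $14,070 = $154,770
Multiplied by 4: 4 × $154,770 = $619,080
Combined award: $619,080 + $544,460 = $1,163,540
Costs: 40% of $1,163,540 = $465,416
Award plus costs: $1,163,540 + $465,416 = $1,628,956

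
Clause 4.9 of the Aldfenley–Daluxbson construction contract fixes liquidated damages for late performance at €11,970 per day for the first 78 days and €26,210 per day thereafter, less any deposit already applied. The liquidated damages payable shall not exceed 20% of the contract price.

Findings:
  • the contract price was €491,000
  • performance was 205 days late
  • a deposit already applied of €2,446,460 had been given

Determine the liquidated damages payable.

Liquidated damages: €98,200

First 78 days: 78 × €11,970 = €933,660
Remaining days: (205 − 78) × €26,210 = €3,328,670
Accrued per-day damages: €933,660 + €3,328,670 = €4,262,330
Less deposit already applied: €4,262,330 − €2,446,460 = €1,815,870
Cap: 20% of €491,000 = €98,200
Cap at €98,200: €1,815,870 exceeds the cap → €98,200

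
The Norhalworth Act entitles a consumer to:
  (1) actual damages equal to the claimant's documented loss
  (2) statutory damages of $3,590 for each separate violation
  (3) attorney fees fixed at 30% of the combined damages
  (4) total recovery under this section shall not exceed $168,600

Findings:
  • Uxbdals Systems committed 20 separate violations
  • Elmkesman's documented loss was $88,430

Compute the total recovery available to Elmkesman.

Statutory damages: 20 × $3,590 = $71,800
Combined damages: $88,430 + $71,800 = $160,230
Attorney fees: 30% of $160,230 = $48,069
Total before cap: $160,230 + $48,069 = $208,299
Cap at $168,600: $208,299 exceeds the cap → $168,600

$168,600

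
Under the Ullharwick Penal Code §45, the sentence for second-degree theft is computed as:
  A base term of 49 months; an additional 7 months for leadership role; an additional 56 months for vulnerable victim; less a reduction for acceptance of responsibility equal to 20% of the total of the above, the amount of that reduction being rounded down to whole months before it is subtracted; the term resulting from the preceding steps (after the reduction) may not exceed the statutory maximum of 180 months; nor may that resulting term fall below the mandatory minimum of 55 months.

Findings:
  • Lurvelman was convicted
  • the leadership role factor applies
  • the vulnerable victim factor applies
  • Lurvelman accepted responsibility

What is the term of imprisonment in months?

Leadership role enhancement: +7 months
Vulnerable victim enhancement: +56 months
Adjusted term: 49 months + 7 months + 56 months = 112 months
Acceptance of responsibility reduction: 20% of 112 months = 22 months (rounded down)
After reduction: 112 − 22 = 90 months
Cap at 180 months: 90 months is within the cap, no reduction.
Minimum 55 months: 90 months meets the minimum, no increase.

90 months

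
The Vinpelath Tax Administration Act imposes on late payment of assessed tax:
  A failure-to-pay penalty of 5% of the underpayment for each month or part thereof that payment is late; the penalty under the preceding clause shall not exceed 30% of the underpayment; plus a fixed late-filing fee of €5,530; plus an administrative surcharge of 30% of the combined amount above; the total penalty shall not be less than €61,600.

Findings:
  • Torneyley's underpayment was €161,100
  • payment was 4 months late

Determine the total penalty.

Accrued rate: 5% × 4 = 20%, capped at 30% → 20%
Failure-to-pay penalty: 20% of €161,100 = €32,220
Penalty before surcharge: €32,220 + €5,530 = €37,750
Administrative surcharge: 30% of €37,750 = €11,325
Total penalty: €37,750 + €11,325 = €49,075
Minimum €61,600: €49,075 is below the minimum → €61,600

€61,600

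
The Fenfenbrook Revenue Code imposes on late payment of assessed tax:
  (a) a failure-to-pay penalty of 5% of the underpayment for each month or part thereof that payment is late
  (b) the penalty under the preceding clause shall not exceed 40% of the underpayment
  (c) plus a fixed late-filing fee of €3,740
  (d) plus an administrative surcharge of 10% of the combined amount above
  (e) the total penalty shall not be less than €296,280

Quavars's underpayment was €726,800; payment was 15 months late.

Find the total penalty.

€323,906

Accrued rate: 5% × 15 = 75%, capped at 40% → 40%
Failure-to-pay penalty: 40% of €726,800 = €290,720
Penalty before surcharge: €290,720 + €3,740 = €294,460
Administrative surcharge: 10% of €294,460 = €29,446
Total penalty: €294,460 + €29,446 = €323,906
Minimum €296,280: €323,906 meets the minimum, no increase.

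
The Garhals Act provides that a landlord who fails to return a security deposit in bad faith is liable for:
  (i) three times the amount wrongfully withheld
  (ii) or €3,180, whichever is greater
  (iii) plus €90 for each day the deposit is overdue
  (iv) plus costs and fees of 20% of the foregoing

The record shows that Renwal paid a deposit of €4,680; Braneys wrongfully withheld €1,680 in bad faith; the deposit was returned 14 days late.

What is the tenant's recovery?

Trebled: 3 × €1,680 = €5,040
Minimum €3,180: €5,040 meets the minimum, no increase.
Late-return penalty: 14 × €90 = €1,260
Damages plus late penalty: €5,040 + €1,260 = €6,300
Costs and fees: 20% of €6,300 = €1,260
Total recovery: €6,300 + €1,260 = €7,560

€7,560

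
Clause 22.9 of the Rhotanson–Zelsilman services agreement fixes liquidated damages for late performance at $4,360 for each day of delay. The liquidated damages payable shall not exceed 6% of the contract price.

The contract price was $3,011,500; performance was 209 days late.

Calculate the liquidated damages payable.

$180,690

Per-day damages: 209 × $4,360 = $911,240
Cap: 6% of $3,011,500 = $180,690
Cap at $180,690: $911,240 exceeds the cap → $180,690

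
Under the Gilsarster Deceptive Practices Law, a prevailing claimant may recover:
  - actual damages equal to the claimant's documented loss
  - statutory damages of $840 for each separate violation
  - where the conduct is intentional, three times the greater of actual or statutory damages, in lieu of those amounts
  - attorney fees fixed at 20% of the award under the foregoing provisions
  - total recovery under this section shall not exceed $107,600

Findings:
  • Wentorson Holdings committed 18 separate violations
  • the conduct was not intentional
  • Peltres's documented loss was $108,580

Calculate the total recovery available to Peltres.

Statutory damages: 18 × $840 = $15,120
Conduct not intentional: the in-lieu enhancement does not apply.
Actual plus statutory damages: $108,580 + $15,120 = $123,700
Attorney fees: 20% of $123,700 = $24,740
Total before cap: $123,700 + $24,740 = $148,440
Cap at $107,600: $148,440 exceeds the cap → $107,600

$107,600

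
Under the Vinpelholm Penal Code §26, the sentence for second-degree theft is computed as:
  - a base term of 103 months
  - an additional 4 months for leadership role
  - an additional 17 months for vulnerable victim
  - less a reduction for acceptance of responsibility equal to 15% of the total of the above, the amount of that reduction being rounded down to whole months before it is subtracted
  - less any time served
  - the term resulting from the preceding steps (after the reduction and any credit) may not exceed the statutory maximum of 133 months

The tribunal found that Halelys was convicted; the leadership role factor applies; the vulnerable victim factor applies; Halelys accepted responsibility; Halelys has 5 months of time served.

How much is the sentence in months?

Leadership role enhancement: +4 months
Vulnerable victim enhancement: +17 months
Adjusted term: 103 months + 4 months + 17 months = 124 months
Acceptance of responsibility reduction: 15% of 124 months = 18 months (rounded down)
After reduction: 124 − 18 = 106 months
Less time served: 106 months − 5 months = 101 months
Cap at 133 months: 101 months is within the cap, no reduction.

101 months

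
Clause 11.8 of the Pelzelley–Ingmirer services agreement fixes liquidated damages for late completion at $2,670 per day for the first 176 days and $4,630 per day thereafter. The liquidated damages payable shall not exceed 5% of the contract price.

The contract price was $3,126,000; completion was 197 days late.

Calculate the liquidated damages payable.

$156,300

First 176 days: 176 × $2,670 = $469,920
Remaining days: (197 − 176) × $4,630 = $97,230
Accrued per-day damages: $469,920 + $97,230 = $567,150
Cap: 5% of $3,126,000 = $156,300
Cap at $156,300: $567,150 exceeds the cap → $156,300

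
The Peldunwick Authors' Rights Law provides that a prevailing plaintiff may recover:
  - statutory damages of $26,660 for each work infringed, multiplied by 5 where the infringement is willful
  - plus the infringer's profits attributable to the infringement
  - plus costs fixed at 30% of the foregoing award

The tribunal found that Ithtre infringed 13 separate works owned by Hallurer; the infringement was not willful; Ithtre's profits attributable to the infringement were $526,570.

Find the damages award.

Award: $1,135,095

Statutory damages: 13 × $26,660 = $346,580
Infringement not willful: no ×5 enhancement.
Combined award: $346,580 + $526,570 = $873,150
Costs: 30% of $873,150 = $261,945
Award plus costs: $873,150 + $261,945 = $1,135,095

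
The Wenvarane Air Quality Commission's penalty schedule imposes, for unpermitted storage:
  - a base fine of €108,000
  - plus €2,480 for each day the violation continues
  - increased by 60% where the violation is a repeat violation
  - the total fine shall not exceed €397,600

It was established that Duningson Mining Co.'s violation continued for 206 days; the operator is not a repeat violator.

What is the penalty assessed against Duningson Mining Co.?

Per-day component: 206 × €2,480 = €510,880
Base plus per-day: €108,000 + €510,880 = €618,880
The operator is not a repeat violator: no 60% increase.
Cap at €397,600: €618,880 exceeds the cap → €397,600

€397,600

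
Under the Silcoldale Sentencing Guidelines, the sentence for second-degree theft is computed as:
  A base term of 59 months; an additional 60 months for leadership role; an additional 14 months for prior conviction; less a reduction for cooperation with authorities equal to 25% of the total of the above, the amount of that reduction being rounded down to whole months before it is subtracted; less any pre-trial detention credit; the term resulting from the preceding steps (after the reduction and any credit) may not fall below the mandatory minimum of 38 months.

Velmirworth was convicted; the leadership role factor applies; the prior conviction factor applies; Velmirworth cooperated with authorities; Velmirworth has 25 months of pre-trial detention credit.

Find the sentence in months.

Leadership role enhancement: +60 months
Prior conviction enhancement: +14 months
Adjusted term: 59 months + 60 months + 14 months = 133 months
Cooperation with authorities reduction: 25% of 133 months = 33 months (rounded down)
After reduction: 133 − 33 = 100 months
Less pre-trial detention credit: 100 months − 25 months = 75 months
Minimum 38 months: 75 months meets the minimum, no increase.

Sentence: 75 months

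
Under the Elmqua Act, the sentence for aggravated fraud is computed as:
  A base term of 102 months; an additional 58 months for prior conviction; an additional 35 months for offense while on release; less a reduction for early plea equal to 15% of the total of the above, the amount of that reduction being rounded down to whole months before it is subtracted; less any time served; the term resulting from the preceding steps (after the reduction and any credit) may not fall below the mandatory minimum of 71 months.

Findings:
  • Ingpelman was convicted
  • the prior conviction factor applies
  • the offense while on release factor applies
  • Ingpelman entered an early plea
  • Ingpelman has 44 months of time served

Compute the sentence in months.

Prior conviction enhancement: +58 months
Offense while on release enhancement: +35 months
Adjusted term: 102 months + 58 months + 35 months = 195 months
Early plea reduction: 15% of 195 months = 29 months (rounded down)
After reduction: 195 − 29 = 166 months
Less time served: 166 months − 44 months = 122 months
Minimum 71 months: 122 months meets the minimum, no increase.

Sentence: 122 months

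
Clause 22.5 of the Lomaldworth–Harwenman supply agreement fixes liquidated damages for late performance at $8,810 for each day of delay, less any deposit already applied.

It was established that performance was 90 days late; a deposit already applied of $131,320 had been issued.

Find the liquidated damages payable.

Liquidated damages: $661,580

Per-day damages: 90 × $8,810 = $792,900
Less deposit already applied: $792,900 − $131,320 = $661,580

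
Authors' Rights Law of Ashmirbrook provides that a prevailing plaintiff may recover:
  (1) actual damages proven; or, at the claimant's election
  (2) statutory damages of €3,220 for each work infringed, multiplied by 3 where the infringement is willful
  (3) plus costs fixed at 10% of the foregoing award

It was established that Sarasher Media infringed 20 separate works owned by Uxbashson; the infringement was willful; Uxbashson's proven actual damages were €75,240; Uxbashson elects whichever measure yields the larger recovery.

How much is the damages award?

Award: €212,520

Statutory damages: 20 × €3,220 = €64,400
Trebled: 3 × €64,400 = €193,200
Greater of actual damages (€75,240) or enhanced statutory damages (€193,200): €193,200
Costs: 10% of €193,200 = €19,320
Award plus costs: €193,200 + €19,320 = €212,520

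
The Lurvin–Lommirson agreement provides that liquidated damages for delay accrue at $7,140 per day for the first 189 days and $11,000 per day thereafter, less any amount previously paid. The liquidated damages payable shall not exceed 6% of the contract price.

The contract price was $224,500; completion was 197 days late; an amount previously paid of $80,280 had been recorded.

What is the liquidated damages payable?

$13,470

First 189 days: 189 × $7,140 = $1,349,460
Remaining days: (197 − 189) × $11,000 = $88,000
Accrued per-day damages: $1,349,460 + $88,000 = $1,437,460
Less amount previously paid: $1,437,460 − $80,280 = $1,357,180
Cap: 6% of $224,500 = $13,470
Cap at $13,470: $1,357,180 exceeds the cap → $13,470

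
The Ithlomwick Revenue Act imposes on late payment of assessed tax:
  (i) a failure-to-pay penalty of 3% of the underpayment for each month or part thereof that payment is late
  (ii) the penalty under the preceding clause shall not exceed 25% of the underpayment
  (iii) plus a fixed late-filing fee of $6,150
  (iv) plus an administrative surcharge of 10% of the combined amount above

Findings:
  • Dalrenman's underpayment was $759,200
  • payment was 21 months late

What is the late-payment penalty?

$215,545

Accrued rate: 3% × 21 = 63%, capped at 25% → 25%
Failure-to-pay penalty: 25% of $759,200 = $189,800
Penalty before surcharge: $189,800 + $6,150 = $195,950
Administrative surcharge: 10% of $195,950 = $19,595
Total penalty: $195,950 + $19,595 = $215,545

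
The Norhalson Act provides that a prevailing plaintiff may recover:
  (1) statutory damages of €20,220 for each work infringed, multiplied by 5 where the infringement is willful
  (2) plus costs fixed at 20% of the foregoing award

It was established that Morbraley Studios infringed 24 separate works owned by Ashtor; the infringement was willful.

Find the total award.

Statutory damages: 24 × €20,220 = €485,280
Multiplied by 5: 5 × €485,280 = €2,426,400
Costs: 20% of €2,426,400 = €485,280
Award plus costs: €2,426,400 + €485,280 = €2,911,680

€2,911,680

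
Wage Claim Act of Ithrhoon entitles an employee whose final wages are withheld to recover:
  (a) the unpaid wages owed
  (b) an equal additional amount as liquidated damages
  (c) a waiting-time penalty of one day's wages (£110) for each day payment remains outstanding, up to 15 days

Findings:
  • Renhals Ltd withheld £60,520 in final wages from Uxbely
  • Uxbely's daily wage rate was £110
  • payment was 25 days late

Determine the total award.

Liquidated damages (equal amount): £60,520
Penalty days: min(25, 15) = 15
Waiting-time penalty: 15 × £110 = £1,650
Total award: £60,520 + £60,520 + £1,650 = £122,690

£122,690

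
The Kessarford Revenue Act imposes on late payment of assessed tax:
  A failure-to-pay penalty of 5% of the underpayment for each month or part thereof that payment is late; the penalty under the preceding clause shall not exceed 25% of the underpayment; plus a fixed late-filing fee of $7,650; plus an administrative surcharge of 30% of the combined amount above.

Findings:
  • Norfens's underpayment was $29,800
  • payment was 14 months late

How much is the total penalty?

Penalty: $19,630

Accrued rate: 5% × 14 = 70%, capped at 25% → 25%
Failure-to-pay penalty: 25% of $29,800 = $7,450
Penalty before surcharge: $7,450 + $7,650 = $15,100
Administrative surcharge: 30% of $15,100 = $4,530
Total penalty: $15,100 + $4,530 = $19,630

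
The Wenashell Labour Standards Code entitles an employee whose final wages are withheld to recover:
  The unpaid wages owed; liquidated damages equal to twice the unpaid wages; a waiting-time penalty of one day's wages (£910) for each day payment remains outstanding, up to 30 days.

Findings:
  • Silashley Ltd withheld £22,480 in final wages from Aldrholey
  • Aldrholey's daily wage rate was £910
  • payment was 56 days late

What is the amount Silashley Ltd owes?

£94,740

Doubled: 2 × £22,480 = £44,960
Penalty days: min(56, 30) = 30
Waiting-time penalty: 30 × £910 = £27,300
Total award: £22,480 + £44,960 + £27,300 = £94,740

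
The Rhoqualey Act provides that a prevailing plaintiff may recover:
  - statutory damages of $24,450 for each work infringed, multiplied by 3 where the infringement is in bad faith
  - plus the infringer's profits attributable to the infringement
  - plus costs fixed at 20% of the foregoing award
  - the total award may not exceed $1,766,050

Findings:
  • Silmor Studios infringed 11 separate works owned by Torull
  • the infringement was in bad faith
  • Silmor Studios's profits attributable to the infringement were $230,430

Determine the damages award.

$1,244,736

Statutory damages: 11 × $24,450 = $268,950
Trebled: 3 × $268,950 = $806,850
Combined award: $806,850 + $230,430 = $1,037,280
Costs: 20% of $1,037,280 = $207,456
Award plus costs: $1,037,280 + $207,456 = $1,244,736
Cap at $1,766,050: $1,244,736 is within the cap, no reduction.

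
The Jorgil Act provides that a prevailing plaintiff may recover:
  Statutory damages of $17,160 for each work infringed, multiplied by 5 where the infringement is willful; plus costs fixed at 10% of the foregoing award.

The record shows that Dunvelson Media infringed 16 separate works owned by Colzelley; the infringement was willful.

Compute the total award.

Statutory damages: 16 × $17,160 = $274,560
Multiplied by 5: 5 × $274,560 = $1,372,800
Costs: 10% of $1,372,800 = $137,280
Award plus costs: $1,372,800 + $137,280 = $1,510,080

$1,510,080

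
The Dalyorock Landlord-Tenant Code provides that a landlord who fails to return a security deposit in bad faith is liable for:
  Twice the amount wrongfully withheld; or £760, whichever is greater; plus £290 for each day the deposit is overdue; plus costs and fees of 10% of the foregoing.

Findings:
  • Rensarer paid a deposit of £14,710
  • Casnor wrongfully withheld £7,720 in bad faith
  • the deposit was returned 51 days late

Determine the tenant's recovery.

£33,253

Doubled: 2 × £7,720 = £15,440
Minimum £760: £15,440 meets the minimum, no increase.
Late-return penalty: 51 × £290 = £14,790
Damages plus late penalty: £15,440 + £14,790 = £30,230
Costs and fees: 10% of £30,230 = £3,023
Total recovery: £30,230 + £3,023 = £33,253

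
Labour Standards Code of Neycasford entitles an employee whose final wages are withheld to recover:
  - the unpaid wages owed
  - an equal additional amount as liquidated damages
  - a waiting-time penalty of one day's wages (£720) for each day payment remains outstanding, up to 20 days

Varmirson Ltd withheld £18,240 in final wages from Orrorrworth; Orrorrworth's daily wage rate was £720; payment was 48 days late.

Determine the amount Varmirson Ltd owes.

Liquidated damages (equal amount): £18,240
Penalty days: min(48, 20) = 20
Waiting-time penalty: 20 × £720 = £14,400
Total award: £18,240 + £18,240 + £14,400 = £50,880

£50,880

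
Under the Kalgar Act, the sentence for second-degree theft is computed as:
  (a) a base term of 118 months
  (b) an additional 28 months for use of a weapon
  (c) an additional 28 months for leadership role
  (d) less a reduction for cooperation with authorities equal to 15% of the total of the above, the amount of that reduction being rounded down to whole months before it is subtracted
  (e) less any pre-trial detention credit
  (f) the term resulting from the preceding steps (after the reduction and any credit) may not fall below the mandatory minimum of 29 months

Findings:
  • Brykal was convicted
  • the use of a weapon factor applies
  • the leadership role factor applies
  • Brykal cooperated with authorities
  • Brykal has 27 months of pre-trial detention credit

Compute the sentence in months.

Use of a weapon enhancement: +28 months
Leadership role enhancement: +28 months
Adjusted term: 118 months + 28 months + 28 months = 174 months
Cooperation with authorities reduction: 15% of 174 months = 26 months (rounded down)
After reduction: 174 − 26 = 148 months
Less pre-trial detention credit: 148 months − 27 months = 121 months
Minimum 29 months: 121 months meets the minimum, no increase.

121 months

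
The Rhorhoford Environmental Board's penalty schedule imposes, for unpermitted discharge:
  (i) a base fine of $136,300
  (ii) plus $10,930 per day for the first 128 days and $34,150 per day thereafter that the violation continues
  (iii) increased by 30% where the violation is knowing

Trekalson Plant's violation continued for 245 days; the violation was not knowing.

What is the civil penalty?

$5,530,890

First 128 days: 128 × $10,930 = $1,399,040
Remaining days: (245 − 128) × $34,150 = $3,995,550
Per-day component: $1,399,040 + $3,995,550 = $5,394,590
Base plus per-day: $136,300 + $5,394,590 = $5,530,890
The violation was not knowing: no 30% increase.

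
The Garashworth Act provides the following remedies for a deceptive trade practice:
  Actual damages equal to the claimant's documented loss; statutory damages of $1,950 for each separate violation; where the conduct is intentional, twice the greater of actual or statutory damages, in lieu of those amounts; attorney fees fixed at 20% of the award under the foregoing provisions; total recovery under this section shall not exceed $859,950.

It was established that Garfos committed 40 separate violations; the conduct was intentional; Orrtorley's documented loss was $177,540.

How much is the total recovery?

Statutory damages: 40 × $1,950 = $78,000
Greater of actual damages ($177,540) or statutory damages ($78,000): $177,540
Doubled: 2 × $177,540 = $355,080
Attorney fees: 20% of $355,080 = $71,016
Total before cap: $355,080 + $71,016 = $426,096
Cap at $859,950: $426,096 is within the cap, no reduction.

$426,096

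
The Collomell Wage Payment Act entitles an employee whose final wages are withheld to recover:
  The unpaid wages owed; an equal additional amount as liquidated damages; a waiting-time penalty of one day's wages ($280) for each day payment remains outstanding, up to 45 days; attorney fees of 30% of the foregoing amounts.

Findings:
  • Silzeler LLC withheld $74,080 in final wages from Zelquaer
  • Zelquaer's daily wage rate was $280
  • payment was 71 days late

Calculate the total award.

$208,988

Liquidated damages (equal amount): $74,080
Penalty days: min(71, 45) = 45
Waiting-time penalty: 45 × $280 = $12,600
Subtotal: $74,080 + $74,080 + $12,600 = $160,760
Attorney fees: 30% of $160,760 = $48,228
Total award: $160,760 + $48,228 = $208,988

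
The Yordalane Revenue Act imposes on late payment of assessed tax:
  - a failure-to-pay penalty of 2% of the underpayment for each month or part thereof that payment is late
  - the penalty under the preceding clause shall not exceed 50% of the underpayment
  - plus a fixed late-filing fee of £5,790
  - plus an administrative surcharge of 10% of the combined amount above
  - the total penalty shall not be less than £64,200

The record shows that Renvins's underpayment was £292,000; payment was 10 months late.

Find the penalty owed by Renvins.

Accrued rate: 2% × 10 = 20%, capped at 50% → 20%
Failure-to-pay penalty: 20% of £292,000 = £58,400
Penalty before surcharge: £58,400 + £5,790 = £64,190
Administrative surcharge: 10% of £64,190 = £6,419
Total penalty: £64,190 + £6,419 = £70,609
Minimum £64,200: £70,609 meets the minimum, no increase.

£70,609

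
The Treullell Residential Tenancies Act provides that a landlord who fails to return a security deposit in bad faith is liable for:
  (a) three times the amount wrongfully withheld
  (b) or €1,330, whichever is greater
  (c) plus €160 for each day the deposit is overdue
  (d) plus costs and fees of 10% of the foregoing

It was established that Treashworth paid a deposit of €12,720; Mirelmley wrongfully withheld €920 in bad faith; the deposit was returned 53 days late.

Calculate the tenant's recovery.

Trebled: 3 × €920 = €2,760
Minimum €1,330: €2,760 meets the minimum, no increase.
Late-return penalty: 53 × €160 = €8,480
Damages plus late penalty: €2,760 + €8,480 = €11,240
Costs and fees: 10% of €11,240 = €1,124
Total recovery: €11,240 + €1,124 = €12,364

€12,364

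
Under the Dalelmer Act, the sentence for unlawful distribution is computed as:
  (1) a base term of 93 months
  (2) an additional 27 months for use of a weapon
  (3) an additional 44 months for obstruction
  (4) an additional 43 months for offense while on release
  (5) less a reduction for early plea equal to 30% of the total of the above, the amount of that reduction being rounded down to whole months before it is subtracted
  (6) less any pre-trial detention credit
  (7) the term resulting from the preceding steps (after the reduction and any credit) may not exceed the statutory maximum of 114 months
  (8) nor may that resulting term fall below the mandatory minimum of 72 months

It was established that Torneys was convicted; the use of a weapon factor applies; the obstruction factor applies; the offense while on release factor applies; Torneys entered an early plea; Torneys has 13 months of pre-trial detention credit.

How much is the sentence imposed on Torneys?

114 months

Use of a weapon enhancement: +27 months
Obstruction enhancement: +44 months
Offense while on release enhancement: +43 months
Adjusted term: 93 months + 27 months + 44 months + 43 months = 207 months
Early plea reduction: 30% of 207 months = 62 months (rounded down)
After reduction: 207 − 62 = 145 months
Less pre-trial detention credit: 145 months − 13 months = 132 months
Cap at 114 months: 132 months exceeds the cap → 114 months
Minimum 72 months: 114 months meets the minimum, no increase.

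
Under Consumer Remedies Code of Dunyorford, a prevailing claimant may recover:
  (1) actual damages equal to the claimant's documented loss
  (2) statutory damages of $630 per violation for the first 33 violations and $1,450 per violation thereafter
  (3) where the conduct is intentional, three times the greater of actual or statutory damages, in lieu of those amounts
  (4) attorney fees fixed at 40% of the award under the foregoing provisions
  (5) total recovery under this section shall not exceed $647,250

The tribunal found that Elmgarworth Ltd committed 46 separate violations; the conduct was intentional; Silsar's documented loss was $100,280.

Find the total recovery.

First 33 violations: 33 × $630 = $20,790
Remaining violations: (46 − 33) × $1,450 = $18,850
Statutory damages: $20,790 + $18,850 = $39,640
Greater of actual damages ($100,280) or statutory damages ($39,640): $100,280
Trebled: 3 × $100,280 = $300,840
Attorney fees: 40% of $300,840 = $120,336
Total before cap: $300,840 + $120,336 = $421,176
Cap at $647,250: $421,176 is within the cap, no reduction.

$421,176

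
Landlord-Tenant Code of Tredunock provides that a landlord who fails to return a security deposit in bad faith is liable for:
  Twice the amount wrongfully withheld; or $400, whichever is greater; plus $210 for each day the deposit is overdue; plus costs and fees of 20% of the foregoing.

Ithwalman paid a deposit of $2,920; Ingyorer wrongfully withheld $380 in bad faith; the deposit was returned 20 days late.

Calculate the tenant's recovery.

Doubled: 2 × $380 = $760
Minimum $400: $760 meets the minimum, no increase.
Late-return penalty: 20 × $210 = $4,200
Damages plus late penalty: $760 + $4,200 = $4,960
Costs and fees: 20% of $4,960 = $992
Total recovery: $4,960 + $992 = $5,952

$5,952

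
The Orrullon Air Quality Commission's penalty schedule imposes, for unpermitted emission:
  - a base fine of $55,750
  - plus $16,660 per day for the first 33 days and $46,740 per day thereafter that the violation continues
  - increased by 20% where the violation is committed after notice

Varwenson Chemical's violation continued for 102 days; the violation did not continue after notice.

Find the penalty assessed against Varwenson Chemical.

First 33 days: 33 × $16,660 = $549,780
Remaining days: (102 − 33) × $46,740 = $3,225,060
Per-day component: $549,780 + $3,225,060 = $3,774,840
Base plus per-day: $55,750 + $3,774,840 = $3,830,590
The violation did not continue after notice: no 20% increase.

Civil penalty: $3,830,590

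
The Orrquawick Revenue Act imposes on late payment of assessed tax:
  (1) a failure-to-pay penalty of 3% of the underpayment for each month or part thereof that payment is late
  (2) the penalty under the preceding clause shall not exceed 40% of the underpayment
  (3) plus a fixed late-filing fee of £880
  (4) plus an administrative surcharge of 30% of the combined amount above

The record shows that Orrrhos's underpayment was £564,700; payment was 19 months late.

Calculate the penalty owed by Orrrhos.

£294,788

Accrued rate: 3% × 19 = 57%, capped at 40% → 40%
Failure-to-pay penalty: 40% of £564,700 = £225,880
Penalty before surcharge: £225,880 + £880 = £226,760
Administrative surcharge: 30% of £226,760 = £68,028
Total penalty: £226,760 + £68,028 = £294,788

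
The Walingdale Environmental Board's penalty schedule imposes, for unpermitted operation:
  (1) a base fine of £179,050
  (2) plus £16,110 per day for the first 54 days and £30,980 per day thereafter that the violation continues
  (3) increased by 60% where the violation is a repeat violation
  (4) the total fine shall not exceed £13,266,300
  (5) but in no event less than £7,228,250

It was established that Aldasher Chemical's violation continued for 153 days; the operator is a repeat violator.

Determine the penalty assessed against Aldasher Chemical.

First 54 days: 54 × £16,110 = £869,940
Remaining days: (153 − 54) × £30,980 = £3,067,020
Per-day component: £869,940 + £3,067,020 = £3,936,960
Base plus per-day: £179,050 + £3,936,960 = £4,116,010
Enhancement: 60% of £4,116,010 = £2,469,606
Enhanced fine: £4,116,010 + £2,469,606 = £6,585,616
Cap at £13,266,300: £6,585,616 is within the cap, no reduction.
Minimum £7,228,250: £6,585,616 is below the minimum → £7,228,250

£7,228,250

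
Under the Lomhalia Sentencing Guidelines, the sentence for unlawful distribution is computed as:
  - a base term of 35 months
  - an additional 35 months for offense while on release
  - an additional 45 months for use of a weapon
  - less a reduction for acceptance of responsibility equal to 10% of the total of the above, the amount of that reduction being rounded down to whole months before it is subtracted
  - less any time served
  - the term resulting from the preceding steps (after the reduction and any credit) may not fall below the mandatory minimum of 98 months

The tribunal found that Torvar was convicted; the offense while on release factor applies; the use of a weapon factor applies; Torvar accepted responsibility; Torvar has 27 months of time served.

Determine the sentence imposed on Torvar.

Offense while on release enhancement: +35 months
Use of a weapon enhancement: +45 months
Adjusted term: 35 months + 35 months + 45 months = 115 months
Acceptance of responsibility reduction: 10% of 115 months = 11 months (rounded down)
After reduction: 115 − 11 = 104 months
Less time served: 104 months − 27 months = 77 months
Minimum 98 months: 77 months is below the minimum → 98 months

98 months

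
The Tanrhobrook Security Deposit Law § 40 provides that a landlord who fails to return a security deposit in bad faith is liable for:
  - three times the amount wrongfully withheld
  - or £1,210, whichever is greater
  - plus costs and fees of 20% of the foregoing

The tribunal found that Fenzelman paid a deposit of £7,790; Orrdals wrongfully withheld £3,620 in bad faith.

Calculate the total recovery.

Trebled: 3 × £3,620 = £10,860
Minimum £1,210: £10,860 meets the minimum, no increase.
Costs and fees: 20% of £10,860 = £2,172
Total recovery: £10,860 + £2,172 = £13,032

£13,032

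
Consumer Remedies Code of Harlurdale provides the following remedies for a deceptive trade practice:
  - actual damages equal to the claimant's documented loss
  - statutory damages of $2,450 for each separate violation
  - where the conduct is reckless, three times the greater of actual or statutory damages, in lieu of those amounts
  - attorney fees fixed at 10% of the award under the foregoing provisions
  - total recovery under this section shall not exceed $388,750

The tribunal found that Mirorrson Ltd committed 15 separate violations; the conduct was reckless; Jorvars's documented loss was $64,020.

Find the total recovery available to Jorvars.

$211,266

Statutory damages: 15 × $2,450 = $36,750
Greater of actual damages ($64,020) or statutory damages ($36,750): $64,020
Trebled: 3 × $64,020 = $192,060
Attorney fees: 10% of $192,060 = $19,206
Total before cap: $192,060 + $19,206 = $211,266
Cap at $388,750: $211,266 is within the cap, no reduction.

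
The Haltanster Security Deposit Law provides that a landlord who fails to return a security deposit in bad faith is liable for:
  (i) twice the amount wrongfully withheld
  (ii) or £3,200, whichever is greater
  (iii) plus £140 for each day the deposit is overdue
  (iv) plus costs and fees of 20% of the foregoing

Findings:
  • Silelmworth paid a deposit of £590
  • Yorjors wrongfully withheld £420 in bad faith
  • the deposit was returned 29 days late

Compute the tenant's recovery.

Doubled: 2 × £420 = £840
Minimum £3,200: £840 is below the minimum → £3,200
Late-return penalty: 29 × £140 = £4,060
Damages plus late penalty: £3,200 + £4,060 = £7,260
Costs and fees: 20% of £7,260 = £1,452
Total recovery: £7,260 + £1,452 = £8,712

Recovery: £8,712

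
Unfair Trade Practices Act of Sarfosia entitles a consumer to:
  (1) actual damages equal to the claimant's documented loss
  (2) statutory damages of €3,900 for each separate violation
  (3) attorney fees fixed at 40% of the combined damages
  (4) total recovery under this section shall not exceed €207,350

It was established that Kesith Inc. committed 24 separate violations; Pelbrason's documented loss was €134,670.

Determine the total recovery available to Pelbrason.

Statutory damages: 24 × €3,900 = €93,600
Combined damages: €134,670 + €93,600 = €228,270
Attorney fees: 40% of €228,270 = €91,308
Total before cap: €228,270 + €91,308 = €319,578
Cap at €207,350: €319,578 exceeds the cap → €207,350

€207,350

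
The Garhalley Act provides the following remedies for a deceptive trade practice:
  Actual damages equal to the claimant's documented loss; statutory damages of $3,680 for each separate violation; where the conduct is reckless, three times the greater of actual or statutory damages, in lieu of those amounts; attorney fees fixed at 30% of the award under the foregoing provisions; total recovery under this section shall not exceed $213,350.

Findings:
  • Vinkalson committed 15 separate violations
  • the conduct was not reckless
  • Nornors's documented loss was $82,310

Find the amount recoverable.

Statutory damages: 15 × $3,680 = $55,200
Conduct not reckless: the in-lieu enhancement does not apply.
Actual plus statutory damages: $82,310 + $55,200 = $137,510
Attorney fees: 30% of $137,510 = $41,253
Total before cap: $137,510 + $41,253 = $178,763
Cap at $213,350: $178,763 is within the cap, no reduction.

$178,763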